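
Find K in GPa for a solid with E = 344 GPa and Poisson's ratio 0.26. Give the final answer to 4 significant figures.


K = E / (3*(1-2*nu))
K = 344 / (3*(1-2*0.26))
K = 238.9 GPa


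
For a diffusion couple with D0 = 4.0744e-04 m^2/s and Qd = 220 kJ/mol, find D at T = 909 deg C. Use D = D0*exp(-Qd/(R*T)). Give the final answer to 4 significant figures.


D = D0 * exp(-Qd / (R*T))
T = 1182.15 K
D = 4.0744e-04 * exp(-220e3 / (8.314 * 1182.15))
D = 7.74e-14 m^2/s


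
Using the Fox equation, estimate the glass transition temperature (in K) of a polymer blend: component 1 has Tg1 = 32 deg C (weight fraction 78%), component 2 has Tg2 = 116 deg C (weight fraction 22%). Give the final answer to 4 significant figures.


1/Tg = w1/Tg1 + w2/Tg2 (in Kelvin)
Tg1 = 305.15 K, Tg2 = 389.15 K
1/Tg = 0.78/305.15 + 0.22/389.15
Tg = 320.4 K


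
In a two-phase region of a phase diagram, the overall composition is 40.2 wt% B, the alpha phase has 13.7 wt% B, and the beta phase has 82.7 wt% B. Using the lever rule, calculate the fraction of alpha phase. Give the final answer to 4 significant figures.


f_alpha = (C_beta - C0) / (C_beta - C_alpha)
f_alpha = (82.7 - 40.2) / (82.7 - 13.7)
f_alpha = 0.6159


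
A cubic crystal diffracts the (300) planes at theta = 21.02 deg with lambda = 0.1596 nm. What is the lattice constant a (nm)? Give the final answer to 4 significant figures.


d = lambda / (2*sin(theta))
d = 0.1596 / (2*sin(21.02 deg))
d = 0.222474 nm
a = d * sqrt(h^2+k^2+l^2) = 0.222474 * sqrt(9)
a = 0.6674 nm


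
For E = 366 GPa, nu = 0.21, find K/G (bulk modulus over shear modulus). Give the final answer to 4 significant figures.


G = E / (2*(1+nu))
G = 366 / (2*(1+0.21)) = 151.24 GPa
K = E / (3*(1-2*nu))
K = 366 / (3*(1-2*0.21)) = 210.345 GPa
K/G = 210.345 / 151.24 = 1.391


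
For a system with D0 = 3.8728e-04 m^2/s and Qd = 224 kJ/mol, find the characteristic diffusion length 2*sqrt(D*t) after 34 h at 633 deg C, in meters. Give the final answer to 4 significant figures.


Step 1: D = D0 * exp(-Qd/(R*T))
T = 906.15 K
D = 3.8728e-04 * exp(-224e3 / (8.314 * 906.15)) = 4.73339e-17 m^2/s
Step 2: L = 2*sqrt(D*t)
t = 34 h = 122400 s
L = 2*sqrt(4.73339e-17 * 122400) = 4.814e-06 m


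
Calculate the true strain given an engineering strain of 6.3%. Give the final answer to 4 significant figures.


epsilon_true = ln(1 + epsilon_eng)
epsilon_true = ln(1 + 0.063)
epsilon_true = 0.0611


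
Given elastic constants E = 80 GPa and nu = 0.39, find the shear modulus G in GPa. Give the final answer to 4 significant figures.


G = E / (2*(1+nu))
G = 80 / (2*(1+0.39))
G = 28.78 GPa


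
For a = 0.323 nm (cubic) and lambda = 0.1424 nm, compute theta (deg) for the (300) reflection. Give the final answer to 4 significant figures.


d = a / sqrt(h^2+k^2+l^2)
d = 0.323 / sqrt(9) = 0.107667 nm
lambda = 2*d*sin(theta)  =>  sin(theta) = lambda / (2*d)
sin(theta) = 0.1424 / (2 * 0.107667) = 0.6613
theta = 41.4 deg


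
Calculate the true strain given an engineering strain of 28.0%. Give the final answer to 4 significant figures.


epsilon_true = ln(1 + epsilon_eng)
epsilon_true = ln(1 + 0.28)
epsilon_true = 0.2469


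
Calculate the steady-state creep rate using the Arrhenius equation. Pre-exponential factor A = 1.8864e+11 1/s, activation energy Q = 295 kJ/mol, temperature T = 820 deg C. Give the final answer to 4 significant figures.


rate = A * exp(-Q / (R*T))
T = 820 + 273.15 = 1093.15 K
rate = 1.8864e+11 * exp(-295e3 / (8.314 * 1093.15))
rate = 1.51e-03 1/s


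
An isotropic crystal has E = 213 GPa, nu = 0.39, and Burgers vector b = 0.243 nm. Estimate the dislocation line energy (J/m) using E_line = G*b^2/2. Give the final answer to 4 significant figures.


Step 1: G = E / (2*(1+nu))
G = 213 / (2*(1+0.39)) = 76.6187 GPa = 7.66187e+10 Pa
Step 2: E_line = G*b^2/2
b = 0.243 nm = 2.43e-10 m
E_line = 0.5 * 7.66187e+10 * (2.43e-10)^2 = 2.262e-09 J/m


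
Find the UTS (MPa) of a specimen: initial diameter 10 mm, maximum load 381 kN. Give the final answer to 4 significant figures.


A0 = pi*(d/2)^2 = pi*(10/2)^2 = 78.5398 mm^2
UTS = F_max / A0 = 381*1000 / 78.5398
UTS = 4851 MPa


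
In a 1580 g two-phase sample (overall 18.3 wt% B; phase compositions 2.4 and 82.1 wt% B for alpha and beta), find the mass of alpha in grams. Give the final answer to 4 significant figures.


f_alpha = (C_beta - C0) / (C_beta - C_alpha)
f_alpha = (82.1 - 18.3) / (82.1 - 2.4) = 0.800502
m_alpha = f_alpha * m_total = 0.800502 * 1580 = 1265 g


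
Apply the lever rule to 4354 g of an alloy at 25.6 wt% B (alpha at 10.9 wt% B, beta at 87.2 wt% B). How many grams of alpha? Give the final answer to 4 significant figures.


f_alpha = (C_beta - C0) / (C_beta - C_alpha)
f_alpha = (87.2 - 25.6) / (87.2 - 10.9) = 0.807339
m_alpha = f_alpha * m_total = 0.807339 * 4354 = 3515 g


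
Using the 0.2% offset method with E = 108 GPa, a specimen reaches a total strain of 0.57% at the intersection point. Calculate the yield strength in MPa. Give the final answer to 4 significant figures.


Offset strain = 0.002
Elastic strain at yield = total_strain - offset = 5.7e-03 - 0.002 = 3.7e-03
sigma_y = E * elastic_strain = 108000 * 3.7e-03
sigma_y = 399.6 MPa


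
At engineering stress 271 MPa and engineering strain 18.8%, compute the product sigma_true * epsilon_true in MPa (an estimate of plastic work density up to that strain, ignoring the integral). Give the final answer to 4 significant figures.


sigma_true = sigma_eng * (1 + epsilon_eng)
sigma_true = 271 * (1 + 0.188) = 321.948 MPa
epsilon_true = ln(1 + epsilon_eng)
epsilon_true = ln(1 + 0.188) = 0.172271
sigma_true * epsilon_true = 321.948 * 0.172271 = 55.46 MPa


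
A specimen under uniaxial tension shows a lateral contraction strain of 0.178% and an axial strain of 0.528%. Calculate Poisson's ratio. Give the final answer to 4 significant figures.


nu = -epsilon_lat / epsilon_axial
Lateral strain is contraction (negative), so using magnitudes:
nu = 0.178 / 0.528
nu = 0.3371


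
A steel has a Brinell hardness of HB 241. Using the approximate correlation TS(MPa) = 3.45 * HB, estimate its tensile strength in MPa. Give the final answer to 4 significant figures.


TS (MPa) = 3.45 * HB
TS = 3.45 * 241
TS = 831.5 MPa


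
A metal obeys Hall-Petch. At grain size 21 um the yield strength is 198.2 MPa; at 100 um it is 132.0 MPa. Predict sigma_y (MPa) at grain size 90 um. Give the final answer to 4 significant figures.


sigma_y = sigma0 + k / sqrt(d)
1/sqrt(d1) = 1/sqrt(2.1e-05) = 218.218;  1/sqrt(d2) = 100
k = (sigma1 - sigma2) / (1/sqrt(d1) - 1/sqrt(d2)) = (198.2 - 132.0) / (218.218 - 100) = 0.559983 MPa*m^0.5
sigma0 = sigma1 - k/sqrt(d1) = 198.2 - 0.559983*218.218 = 76.0017 MPa
sigma_y(d3) = 76.0017 + 0.559983 / sqrt(9e-05) = 135 MPa


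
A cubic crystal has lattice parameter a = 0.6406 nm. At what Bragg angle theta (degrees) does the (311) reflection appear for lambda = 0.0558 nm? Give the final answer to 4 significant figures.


d = a / sqrt(h^2+k^2+l^2)
d = 0.6406 / sqrt(11) = 0.193148 nm
lambda = 2*d*sin(theta)  =>  sin(theta) = lambda / (2*d)
sin(theta) = 0.0558 / (2 * 0.193148) = 0.144449
theta = 8.305 deg


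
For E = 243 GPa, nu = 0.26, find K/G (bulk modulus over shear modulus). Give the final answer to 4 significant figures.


G = E / (2*(1+nu))
G = 243 / (2*(1+0.26)) = 96.4286 GPa
K = E / (3*(1-2*nu))
K = 243 / (3*(1-2*0.26)) = 168.75 GPa
K/G = 168.75 / 96.4286 = 1.75


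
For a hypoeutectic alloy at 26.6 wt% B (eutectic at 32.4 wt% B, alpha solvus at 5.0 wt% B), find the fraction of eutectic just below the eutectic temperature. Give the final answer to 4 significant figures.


f_primary = (C_e - C0) / (C_e - C_alpha_max)
f_primary = (32.4 - 26.6) / (32.4 - 5.0)
f_primary = 0.211679
f_eutectic = 1 - 0.211679 = 0.7883


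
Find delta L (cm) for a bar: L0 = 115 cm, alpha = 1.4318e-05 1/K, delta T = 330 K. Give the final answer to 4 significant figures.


dL = L0 * alpha * dT
dL = 115 * 1.4318e-05 * 330
dL = 0.5434 cm


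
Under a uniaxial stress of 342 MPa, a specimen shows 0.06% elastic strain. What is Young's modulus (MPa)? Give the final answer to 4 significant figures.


E = sigma / epsilon
epsilon = 0.06% = 6e-04
E = 342 / 6e-04
E = 570000 MPa


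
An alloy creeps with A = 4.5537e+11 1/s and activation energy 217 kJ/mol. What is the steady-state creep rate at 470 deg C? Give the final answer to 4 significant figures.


rate = A * exp(-Q / (R*T))
T = 470 + 273.15 = 743.15 K
rate = 4.5537e+11 * exp(-217e3 / (8.314 * 743.15))
rate = 2.543e-04 1/s


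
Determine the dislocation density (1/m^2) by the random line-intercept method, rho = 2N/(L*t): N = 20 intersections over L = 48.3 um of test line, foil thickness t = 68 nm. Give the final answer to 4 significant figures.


rho = 2N / (L * t)
L = 48.3 um = 4.83e-05 m, t = 68 nm = 6.8e-08 m
rho = 2 * 20 / (4.83e-05 * 6.8e-08)
rho = 1.218e+13 1/m^2


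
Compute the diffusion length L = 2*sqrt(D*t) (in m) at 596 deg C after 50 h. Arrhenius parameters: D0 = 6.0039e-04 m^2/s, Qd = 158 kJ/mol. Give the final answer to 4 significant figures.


Step 1: D = D0 * exp(-Qd/(R*T))
T = 869.15 K
D = 6.0039e-04 * exp(-158e3 / (8.314 * 869.15)) = 1.91656e-13 m^2/s
Step 2: L = 2*sqrt(D*t)
t = 50 h = 180000 s
L = 2*sqrt(1.91656e-13 * 180000) = 3.715e-04 m


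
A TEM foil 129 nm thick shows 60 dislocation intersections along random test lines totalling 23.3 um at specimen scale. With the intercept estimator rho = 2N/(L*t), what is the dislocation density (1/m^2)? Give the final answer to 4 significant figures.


rho = 2N / (L * t)
L = 23.3 um = 2.33e-05 m, t = 129 nm = 1.29e-07 m
rho = 2 * 60 / (2.33e-05 * 1.29e-07)
rho = 3.992e+13 1/m^2


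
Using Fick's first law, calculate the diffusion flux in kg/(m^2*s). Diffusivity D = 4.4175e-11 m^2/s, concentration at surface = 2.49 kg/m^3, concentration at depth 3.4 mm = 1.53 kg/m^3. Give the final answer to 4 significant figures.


J = -D * (dC/dx) = D * (C1 - C2) / dx
J = 4.4175e-11 * (2.49 - 1.53) / 3.4e-03
J = 1.247e-08 kg/(m^2*s)


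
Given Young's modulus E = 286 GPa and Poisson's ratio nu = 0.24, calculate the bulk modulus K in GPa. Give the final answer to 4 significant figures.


K = E / (3*(1-2*nu))
K = 286 / (3*(1-2*0.24))
K = 183.3 GPa


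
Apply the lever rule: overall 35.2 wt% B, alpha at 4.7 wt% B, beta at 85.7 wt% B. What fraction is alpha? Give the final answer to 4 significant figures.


f_alpha = (C_beta - C0) / (C_beta - C_alpha)
f_alpha = (85.7 - 35.2) / (85.7 - 4.7)
f_alpha = 0.6235


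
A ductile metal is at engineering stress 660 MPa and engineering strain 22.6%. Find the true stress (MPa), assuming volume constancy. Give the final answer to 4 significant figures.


sigma_true = sigma_eng * (1 + epsilon_eng)
sigma_true = 660 * (1 + 0.226)
sigma_true = 809.2 MPa


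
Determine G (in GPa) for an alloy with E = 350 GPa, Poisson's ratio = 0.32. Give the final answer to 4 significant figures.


G = E / (2*(1+nu))
G = 350 / (2*(1+0.32))
G = 132.6 GPa


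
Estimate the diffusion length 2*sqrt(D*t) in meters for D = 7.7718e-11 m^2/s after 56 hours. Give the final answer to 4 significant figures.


t = 56 hr = 201600 s
Diffusion length = 2*sqrt(D*t)
= 2*sqrt(7.7718e-11 * 201600)
= 7.917e-03 m


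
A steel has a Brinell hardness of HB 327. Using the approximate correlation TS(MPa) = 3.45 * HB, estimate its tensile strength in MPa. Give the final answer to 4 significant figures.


TS (MPa) = 3.45 * HB
TS = 3.45 * 327
TS = 1128 MPa


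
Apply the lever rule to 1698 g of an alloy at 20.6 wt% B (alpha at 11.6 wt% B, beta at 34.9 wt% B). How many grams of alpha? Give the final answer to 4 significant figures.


f_alpha = (C_beta - C0) / (C_beta - C_alpha)
f_alpha = (34.9 - 20.6) / (34.9 - 11.6) = 0.613734
m_alpha = f_alpha * m_total = 0.613734 * 1698 = 1042 g


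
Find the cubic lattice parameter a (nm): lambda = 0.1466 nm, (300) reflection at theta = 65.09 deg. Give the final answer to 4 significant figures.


d = lambda / (2*sin(theta))
d = 0.1466 / (2*sin(65.09 deg))
d = 0.0808185 nm
a = d * sqrt(h^2+k^2+l^2) = 0.0808185 * sqrt(9)
a = 0.2425 nm


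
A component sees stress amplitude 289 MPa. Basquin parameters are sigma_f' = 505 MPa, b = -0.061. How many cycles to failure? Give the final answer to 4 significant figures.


sigma_a = sigma_f' * (2*Nf)^b
2*Nf = (sigma_a / sigma_f')^(1/b)
2*Nf = (289 / 505)^(1/-0.061)
2*Nf = 9411.62
Nf = 4706 cycles


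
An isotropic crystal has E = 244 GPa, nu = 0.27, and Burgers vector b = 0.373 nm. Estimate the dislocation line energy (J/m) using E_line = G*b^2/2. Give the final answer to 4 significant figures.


Step 1: G = E / (2*(1+nu))
G = 244 / (2*(1+0.27)) = 96.063 GPa = 9.6063e+10 Pa
Step 2: E_line = G*b^2/2
b = 0.373 nm = 3.73e-10 m
E_line = 0.5 * 9.6063e+10 * (3.73e-10)^2 = 6.683e-09 J/m


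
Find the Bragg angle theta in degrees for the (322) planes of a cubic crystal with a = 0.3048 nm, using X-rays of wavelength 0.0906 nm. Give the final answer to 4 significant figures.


d = a / sqrt(h^2+k^2+l^2)
d = 0.3048 / sqrt(17) = 0.0739249 nm
lambda = 2*d*sin(theta)  =>  sin(theta) = lambda / (2*d)
sin(theta) = 0.0906 / (2 * 0.0739249) = 0.612784
theta = 37.79 deg


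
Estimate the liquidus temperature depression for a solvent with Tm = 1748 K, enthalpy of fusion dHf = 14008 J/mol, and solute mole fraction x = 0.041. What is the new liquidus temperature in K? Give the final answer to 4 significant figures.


dT = R*Tm^2*x / dHf
dT = 8.314 * 1748^2 * 0.041 / 14008
dT = 74.3534 K
T_new = 1748 - 74.3534 = 1674 K


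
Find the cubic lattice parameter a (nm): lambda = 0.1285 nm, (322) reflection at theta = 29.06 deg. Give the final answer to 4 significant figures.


d = lambda / (2*sin(theta))
d = 0.1285 / (2*sin(29.06 deg))
d = 0.132276 nm
a = d * sqrt(h^2+k^2+l^2) = 0.132276 * sqrt(17)
a = 0.5454 nm


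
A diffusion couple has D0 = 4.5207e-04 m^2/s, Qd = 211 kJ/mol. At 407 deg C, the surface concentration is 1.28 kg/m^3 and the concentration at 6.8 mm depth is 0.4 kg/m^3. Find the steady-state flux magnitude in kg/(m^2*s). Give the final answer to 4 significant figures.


Step 1: D = D0 * exp(-Qd/(R*T))
T = 407 + 273.15 = 680.15 K
D = 4.5207e-04 * exp(-211e3 / (8.314 * 680.15)) = 2.81899e-20 m^2/s
Step 2: J = D * (C1 - C2) / dx
J = 2.81899e-20 * (1.28 - 0.4) / 6.8e-03
J = 3.648e-18 kg/(m^2*s)


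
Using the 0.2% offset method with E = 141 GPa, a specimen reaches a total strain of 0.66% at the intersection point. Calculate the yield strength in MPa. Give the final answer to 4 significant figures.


Offset strain = 0.002
Elastic strain at yield = total_strain - offset = 6.6e-03 - 0.002 = 4.6e-03
sigma_y = E * elastic_strain = 141000 * 4.6e-03
sigma_y = 648.6 MPa


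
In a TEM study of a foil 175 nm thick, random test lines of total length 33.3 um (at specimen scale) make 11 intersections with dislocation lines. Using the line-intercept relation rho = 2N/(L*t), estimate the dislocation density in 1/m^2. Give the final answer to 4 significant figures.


rho = 2N / (L * t)
L = 33.3 um = 3.33e-05 m, t = 175 nm = 1.75e-07 m
rho = 2 * 11 / (3.33e-05 * 1.75e-07)
rho = 3.775e+12 1/m^2


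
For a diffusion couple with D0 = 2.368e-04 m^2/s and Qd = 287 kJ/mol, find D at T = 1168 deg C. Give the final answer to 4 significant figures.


D = D0 * exp(-Qd / (R*T))
T = 1441.15 K
D = 2.368e-04 * exp(-287e3 / (8.314 * 1441.15))
D = 9.368e-15 m^2/s


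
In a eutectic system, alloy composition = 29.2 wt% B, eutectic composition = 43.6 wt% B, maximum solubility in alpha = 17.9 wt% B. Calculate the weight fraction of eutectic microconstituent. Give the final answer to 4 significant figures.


f_primary = (C_e - C0) / (C_e - C_alpha_max)
f_primary = (43.6 - 29.2) / (43.6 - 17.9)
f_primary = 0.560311
f_eutectic = 1 - 0.560311 = 0.4397


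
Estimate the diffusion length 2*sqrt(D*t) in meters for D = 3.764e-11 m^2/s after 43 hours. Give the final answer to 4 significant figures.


t = 43 hr = 154800 s
Diffusion length = 2*sqrt(D*t)
= 2*sqrt(3.764e-11 * 154800)
= 4.828e-03 m


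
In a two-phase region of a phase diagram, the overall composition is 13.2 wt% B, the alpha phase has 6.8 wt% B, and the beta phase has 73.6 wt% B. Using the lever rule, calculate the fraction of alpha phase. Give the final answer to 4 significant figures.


f_alpha = (C_beta - C0) / (C_beta - C_alpha)
f_alpha = (73.6 - 13.2) / (73.6 - 6.8)
f_alpha = 0.9042


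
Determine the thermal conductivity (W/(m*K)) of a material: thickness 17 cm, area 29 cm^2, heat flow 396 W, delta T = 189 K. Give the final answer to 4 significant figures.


k = Q*L / (A*dT)
L = 0.17 m, A = 2.9e-03 m^2
k = 396 * 0.17 / (2.9e-03 * 189)
k = 122.8 W/(m*K)


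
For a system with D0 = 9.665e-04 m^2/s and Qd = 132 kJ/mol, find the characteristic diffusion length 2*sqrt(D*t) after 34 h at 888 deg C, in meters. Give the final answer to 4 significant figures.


Step 1: D = D0 * exp(-Qd/(R*T))
T = 1161.15 K
D = 9.665e-04 * exp(-132e3 / (8.314 * 1161.15)) = 1.11412e-09 m^2/s
Step 2: L = 2*sqrt(D*t)
t = 34 h = 122400 s
L = 2*sqrt(1.11412e-09 * 122400) = 0.02336 m


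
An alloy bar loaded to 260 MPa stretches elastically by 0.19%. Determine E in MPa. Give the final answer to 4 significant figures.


E = sigma / epsilon
epsilon = 0.19% = 1.9e-03
E = 260 / 1.9e-03
E = 136800 MPa


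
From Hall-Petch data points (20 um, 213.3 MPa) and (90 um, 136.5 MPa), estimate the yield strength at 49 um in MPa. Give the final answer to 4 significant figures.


sigma_y = sigma0 + k / sqrt(d)
1/sqrt(d1) = 1/sqrt(2e-05) = 223.607;  1/sqrt(d2) = 105.409
k = (sigma1 - sigma2) / (1/sqrt(d1) - 1/sqrt(d2)) = (213.3 - 136.5) / (223.607 - 105.409) = 0.64976 MPa*m^0.5
sigma0 = sigma1 - k/sqrt(d1) = 213.3 - 0.64976*223.607 = 68.0093 MPa
sigma_y(d3) = 68.0093 + 0.64976 / sqrt(4.9e-05) = 160.8 MPa


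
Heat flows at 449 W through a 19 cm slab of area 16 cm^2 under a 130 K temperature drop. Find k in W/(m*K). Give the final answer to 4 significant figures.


k = Q*L / (A*dT)
L = 0.19 m, A = 1.6e-03 m^2
k = 449 * 0.19 / (1.6e-03 * 130)
k = 410.1 W/(m*K)


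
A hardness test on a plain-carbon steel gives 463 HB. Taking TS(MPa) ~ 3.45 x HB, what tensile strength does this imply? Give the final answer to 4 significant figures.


TS (MPa) = 3.45 * HB
TS = 3.45 * 463
TS = 1597 MPa


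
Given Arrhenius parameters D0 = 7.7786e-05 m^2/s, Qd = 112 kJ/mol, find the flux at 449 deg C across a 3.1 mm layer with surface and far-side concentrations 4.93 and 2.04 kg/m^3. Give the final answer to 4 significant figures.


Step 1: D = D0 * exp(-Qd/(R*T))
T = 449 + 273.15 = 722.15 K
D = 7.7786e-05 * exp(-112e3 / (8.314 * 722.15)) = 6.1576e-13 m^2/s
Step 2: J = D * (C1 - C2) / dx
J = 6.1576e-13 * (4.93 - 2.04) / 3.1e-03
J = 5.74e-10 kg/(m^2*s)


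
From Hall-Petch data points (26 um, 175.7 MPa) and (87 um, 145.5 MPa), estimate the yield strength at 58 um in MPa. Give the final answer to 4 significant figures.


sigma_y = sigma0 + k / sqrt(d)
1/sqrt(d1) = 1/sqrt(2.6e-05) = 196.116;  1/sqrt(d2) = 107.211
k = (sigma1 - sigma2) / (1/sqrt(d1) - 1/sqrt(d2)) = (175.7 - 145.5) / (196.116 - 107.211) = 0.339689 MPa*m^0.5
sigma0 = sigma1 - k/sqrt(d1) = 175.7 - 0.339689*196.116 = 109.082 MPa
sigma_y(d3) = 109.082 + 0.339689 / sqrt(5.8e-05) = 153.7 MPa


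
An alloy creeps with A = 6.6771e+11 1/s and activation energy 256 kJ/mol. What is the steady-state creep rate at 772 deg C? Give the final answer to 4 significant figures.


rate = A * exp(-Q / (R*T))
T = 772 + 273.15 = 1045.15 K
rate = 6.6771e+11 * exp(-256e3 / (8.314 * 1045.15))
rate = 0.1071 1/s


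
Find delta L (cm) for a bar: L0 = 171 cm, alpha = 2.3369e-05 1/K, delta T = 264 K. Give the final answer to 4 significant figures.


dL = L0 * alpha * dT
dL = 171 * 2.3369e-05 * 264
dL = 1.055 cm


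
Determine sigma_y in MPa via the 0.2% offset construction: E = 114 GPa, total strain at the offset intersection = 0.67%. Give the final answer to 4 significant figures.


Offset strain = 0.002
Elastic strain at yield = total_strain - offset = 6.7e-03 - 0.002 = 4.7e-03
sigma_y = E * elastic_strain = 114000 * 4.7e-03
sigma_y = 535.8 MPa


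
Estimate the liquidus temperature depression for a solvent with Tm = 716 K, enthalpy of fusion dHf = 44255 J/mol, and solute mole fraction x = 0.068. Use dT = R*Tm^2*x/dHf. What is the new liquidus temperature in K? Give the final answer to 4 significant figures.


dT = R*Tm^2*x / dHf
dT = 8.314 * 716^2 * 0.068 / 44255
dT = 6.54912 K
T_new = 716 - 6.54912 = 709.5 K


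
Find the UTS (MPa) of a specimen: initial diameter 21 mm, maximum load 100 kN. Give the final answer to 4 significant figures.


A0 = pi*(d/2)^2 = pi*(21/2)^2 = 346.361 mm^2
UTS = F_max / A0 = 100*1000 / 346.361
UTS = 288.7 MPa


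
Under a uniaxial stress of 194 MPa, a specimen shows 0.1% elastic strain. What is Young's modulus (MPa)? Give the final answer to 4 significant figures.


E = sigma / epsilon
epsilon = 0.1% = 1e-03
E = 194 / 1e-03
E = 194000 MPa


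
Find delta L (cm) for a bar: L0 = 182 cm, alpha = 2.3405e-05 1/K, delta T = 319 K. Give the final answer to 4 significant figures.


dL = L0 * alpha * dT
dL = 182 * 2.3405e-05 * 319
dL = 1.359 cm


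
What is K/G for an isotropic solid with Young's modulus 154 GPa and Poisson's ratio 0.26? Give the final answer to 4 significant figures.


G = E / (2*(1+nu))
G = 154 / (2*(1+0.26)) = 61.1111 GPa
K = E / (3*(1-2*nu))
K = 154 / (3*(1-2*0.26)) = 106.944 GPa
K/G = 106.944 / 61.1111 = 1.75


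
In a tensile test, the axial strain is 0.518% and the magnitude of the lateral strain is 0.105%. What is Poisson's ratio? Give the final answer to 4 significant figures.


nu = -epsilon_lat / epsilon_axial
Lateral strain is contraction (negative), so using magnitudes:
nu = 0.105 / 0.518
nu = 0.2027


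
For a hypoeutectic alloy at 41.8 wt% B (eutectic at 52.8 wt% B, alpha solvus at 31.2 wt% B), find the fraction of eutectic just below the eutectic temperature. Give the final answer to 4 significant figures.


f_primary = (C_e - C0) / (C_e - C_alpha_max)
f_primary = (52.8 - 41.8) / (52.8 - 31.2)
f_primary = 0.509259
f_eutectic = 1 - 0.509259 = 0.4907


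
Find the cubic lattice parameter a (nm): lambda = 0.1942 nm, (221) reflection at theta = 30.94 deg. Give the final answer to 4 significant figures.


d = lambda / (2*sin(theta))
d = 0.1942 / (2*sin(30.94 deg))
d = 0.188859 nm
a = d * sqrt(h^2+k^2+l^2) = 0.188859 * sqrt(9)
a = 0.5666 nm


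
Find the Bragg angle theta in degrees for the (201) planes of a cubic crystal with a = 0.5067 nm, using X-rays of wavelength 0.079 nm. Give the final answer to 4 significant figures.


d = a / sqrt(h^2+k^2+l^2)
d = 0.5067 / sqrt(5) = 0.226603 nm
lambda = 2*d*sin(theta)  =>  sin(theta) = lambda / (2*d)
sin(theta) = 0.079 / (2 * 0.226603) = 0.174314
theta = 10.04 deg


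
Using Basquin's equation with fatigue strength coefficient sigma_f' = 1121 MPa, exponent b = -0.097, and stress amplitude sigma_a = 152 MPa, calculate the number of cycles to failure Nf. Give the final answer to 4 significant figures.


sigma_a = sigma_f' * (2*Nf)^b
2*Nf = (sigma_a / sigma_f')^(1/b)
2*Nf = (152 / 1121)^(1/-0.097)
2*Nf = 8.8308e+08
Nf = 4.415e+08 cycles


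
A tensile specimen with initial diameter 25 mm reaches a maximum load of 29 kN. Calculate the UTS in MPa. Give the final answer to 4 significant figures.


A0 = pi*(d/2)^2 = pi*(25/2)^2 = 490.874 mm^2
UTS = F_max / A0 = 29*1000 / 490.874
UTS = 59.08 MPa


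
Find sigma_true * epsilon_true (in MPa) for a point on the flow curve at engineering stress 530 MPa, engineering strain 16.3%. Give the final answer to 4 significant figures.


sigma_true = sigma_eng * (1 + epsilon_eng)
sigma_true = 530 * (1 + 0.163) = 616.39 MPa
epsilon_true = ln(1 + epsilon_eng)
epsilon_true = ln(1 + 0.163) = 0.151003
sigma_true * epsilon_true = 616.39 * 0.151003 = 93.08 MPa


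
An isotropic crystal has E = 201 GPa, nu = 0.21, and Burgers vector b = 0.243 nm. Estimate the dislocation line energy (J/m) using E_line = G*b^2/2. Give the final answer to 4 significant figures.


Step 1: G = E / (2*(1+nu))
G = 201 / (2*(1+0.21)) = 83.0579 GPa = 8.30579e+10 Pa
Step 2: E_line = G*b^2/2
b = 0.243 nm = 2.43e-10 m
E_line = 0.5 * 8.30579e+10 * (2.43e-10)^2 = 2.452e-09 J/m


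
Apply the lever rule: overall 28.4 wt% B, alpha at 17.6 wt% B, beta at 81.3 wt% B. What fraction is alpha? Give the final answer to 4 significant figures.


f_alpha = (C_beta - C0) / (C_beta - C_alpha)
f_alpha = (81.3 - 28.4) / (81.3 - 17.6)
f_alpha = 0.8305


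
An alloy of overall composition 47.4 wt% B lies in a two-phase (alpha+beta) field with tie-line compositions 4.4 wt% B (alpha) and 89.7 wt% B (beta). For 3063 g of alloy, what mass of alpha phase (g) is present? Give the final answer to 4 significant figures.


f_alpha = (C_beta - C0) / (C_beta - C_alpha)
f_alpha = (89.7 - 47.4) / (89.7 - 4.4) = 0.495897
m_alpha = f_alpha * m_total = 0.495897 * 3063 = 1519 g


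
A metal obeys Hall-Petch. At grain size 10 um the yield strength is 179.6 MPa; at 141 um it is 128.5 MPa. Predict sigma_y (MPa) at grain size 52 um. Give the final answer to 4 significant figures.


sigma_y = sigma0 + k / sqrt(d)
1/sqrt(d1) = 1/sqrt(1e-05) = 316.228;  1/sqrt(d2) = 84.2152
k = (sigma1 - sigma2) / (1/sqrt(d1) - 1/sqrt(d2)) = (179.6 - 128.5) / (316.228 - 84.2152) = 0.220247 MPa*m^0.5
sigma0 = sigma1 - k/sqrt(d1) = 179.6 - 0.220247*316.228 = 109.952 MPa
sigma_y(d3) = 109.952 + 0.220247 / sqrt(5.2e-05) = 140.5 MPa


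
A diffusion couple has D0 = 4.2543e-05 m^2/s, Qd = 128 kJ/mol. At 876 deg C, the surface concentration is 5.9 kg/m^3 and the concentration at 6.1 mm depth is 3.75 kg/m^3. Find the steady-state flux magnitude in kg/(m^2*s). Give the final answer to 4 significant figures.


Step 1: D = D0 * exp(-Qd/(R*T))
T = 876 + 273.15 = 1149.15 K
D = 4.2543e-05 * exp(-128e3 / (8.314 * 1149.15)) = 6.46212e-11 m^2/s
Step 2: J = D * (C1 - C2) / dx
J = 6.46212e-11 * (5.9 - 3.75) / 6.1e-03
J = 2.278e-08 kg/(m^2*s)


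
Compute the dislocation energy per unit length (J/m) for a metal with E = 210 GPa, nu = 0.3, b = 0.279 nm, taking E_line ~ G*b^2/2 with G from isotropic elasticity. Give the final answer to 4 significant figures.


Step 1: G = E / (2*(1+nu))
G = 210 / (2*(1+0.3)) = 80.7692 GPa = 8.07692e+10 Pa
Step 2: E_line = G*b^2/2
b = 0.279 nm = 2.79e-10 m
E_line = 0.5 * 8.07692e+10 * (2.79e-10)^2 = 3.144e-09 J/m


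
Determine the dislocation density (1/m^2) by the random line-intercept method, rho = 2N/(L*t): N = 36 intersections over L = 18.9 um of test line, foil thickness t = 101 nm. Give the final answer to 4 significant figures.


rho = 2N / (L * t)
L = 18.9 um = 1.89e-05 m, t = 101 nm = 1.01e-07 m
rho = 2 * 36 / (1.89e-05 * 1.01e-07)
rho = 3.772e+13 1/m^2


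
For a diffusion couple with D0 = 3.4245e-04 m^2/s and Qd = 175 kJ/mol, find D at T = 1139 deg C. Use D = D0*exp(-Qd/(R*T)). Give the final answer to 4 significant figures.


D = D0 * exp(-Qd / (R*T))
T = 1412.15 K
D = 3.4245e-04 * exp(-175e3 / (8.314 * 1412.15))
D = 1.151e-10 m^2/s


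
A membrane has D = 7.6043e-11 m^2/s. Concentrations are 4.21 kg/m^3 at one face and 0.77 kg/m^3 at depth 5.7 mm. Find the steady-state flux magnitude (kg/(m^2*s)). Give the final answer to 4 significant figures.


J = -D * (dC/dx) = D * (C1 - C2) / dx
J = 7.6043e-11 * (4.21 - 0.77) / 5.7e-03
J = 4.589e-08 kg/(m^2*s)


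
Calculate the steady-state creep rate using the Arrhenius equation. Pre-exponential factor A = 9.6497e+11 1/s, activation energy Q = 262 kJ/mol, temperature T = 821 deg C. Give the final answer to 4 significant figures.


rate = A * exp(-Q / (R*T))
T = 821 + 273.15 = 1094.15 K
rate = 9.6497e+11 * exp(-262e3 / (8.314 * 1094.15))
rate = 0.2994 1/s


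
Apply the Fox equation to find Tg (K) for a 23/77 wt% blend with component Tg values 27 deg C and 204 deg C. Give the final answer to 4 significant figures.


1/Tg = w1/Tg1 + w2/Tg2 (in Kelvin)
Tg1 = 300.15 K, Tg2 = 477.15 K
1/Tg = 0.23/300.15 + 0.77/477.15
Tg = 420.2 K


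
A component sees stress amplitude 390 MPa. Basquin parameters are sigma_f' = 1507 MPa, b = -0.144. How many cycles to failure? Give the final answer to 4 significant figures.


sigma_a = sigma_f' * (2*Nf)^b
2*Nf = (sigma_a / sigma_f')^(1/b)
2*Nf = (390 / 1507)^(1/-0.144)
2*Nf = 11932.4
Nf = 5966 cycles


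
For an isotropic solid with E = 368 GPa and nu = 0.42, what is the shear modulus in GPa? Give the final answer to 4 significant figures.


G = E / (2*(1+nu))
G = 368 / (2*(1+0.42))
G = 129.6 GPa


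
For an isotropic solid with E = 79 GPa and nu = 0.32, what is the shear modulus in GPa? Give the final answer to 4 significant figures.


G = E / (2*(1+nu))
G = 79 / (2*(1+0.32))
G = 29.92 GPa


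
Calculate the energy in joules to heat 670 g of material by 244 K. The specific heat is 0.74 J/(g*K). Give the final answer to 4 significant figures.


Q = m * cp * dT
Q = 670 * 0.74 * 244
Q = 121000 J


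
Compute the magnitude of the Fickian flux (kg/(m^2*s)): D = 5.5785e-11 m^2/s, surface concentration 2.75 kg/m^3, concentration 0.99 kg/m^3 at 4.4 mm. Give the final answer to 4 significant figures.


J = -D * (dC/dx) = D * (C1 - C2) / dx
J = 5.5785e-11 * (2.75 - 0.99) / 4.4e-03
J = 2.231e-08 kg/(m^2*s)


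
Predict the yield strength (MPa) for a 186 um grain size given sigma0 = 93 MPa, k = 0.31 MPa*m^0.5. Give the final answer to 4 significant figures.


sigma_y = sigma0 + k / sqrt(d)
d = 186 um = 1.86e-04 m
sigma_y = 93 + 0.31 / sqrt(1.86e-04)
sigma_y = 115.7 MPa


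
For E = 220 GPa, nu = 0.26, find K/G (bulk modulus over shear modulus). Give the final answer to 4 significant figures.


G = E / (2*(1+nu))
G = 220 / (2*(1+0.26)) = 87.3016 GPa
K = E / (3*(1-2*nu))
K = 220 / (3*(1-2*0.26)) = 152.778 GPa
K/G = 152.778 / 87.3016 = 1.75


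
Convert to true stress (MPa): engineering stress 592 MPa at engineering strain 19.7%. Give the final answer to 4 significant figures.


sigma_true = sigma_eng * (1 + epsilon_eng)
sigma_true = 592 * (1 + 0.197)
sigma_true = 708.6 MPa


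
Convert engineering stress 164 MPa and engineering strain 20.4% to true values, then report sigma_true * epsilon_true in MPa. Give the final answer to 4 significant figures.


sigma_true = sigma_eng * (1 + epsilon_eng)
sigma_true = 164 * (1 + 0.204) = 197.456 MPa
epsilon_true = ln(1 + epsilon_eng)
epsilon_true = ln(1 + 0.204) = 0.185649
sigma_true * epsilon_true = 197.456 * 0.185649 = 36.66 MPa


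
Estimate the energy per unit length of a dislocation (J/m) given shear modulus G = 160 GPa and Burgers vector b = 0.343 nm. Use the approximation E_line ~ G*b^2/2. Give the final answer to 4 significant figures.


E = G*b^2/2
b = 0.343 nm = 3.43e-10 m
G = 160 GPa = 1.6e+11 Pa
E = 0.5 * 1.6e+11 * (3.43e-10)^2
E = 9.412e-09 J/m


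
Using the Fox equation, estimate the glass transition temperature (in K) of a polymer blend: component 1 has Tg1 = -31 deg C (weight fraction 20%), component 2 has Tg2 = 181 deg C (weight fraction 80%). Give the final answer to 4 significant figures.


1/Tg = w1/Tg1 + w2/Tg2 (in Kelvin)
Tg1 = 242.15 K, Tg2 = 454.15 K
1/Tg = 0.2/242.15 + 0.8/454.15
Tg = 386.5 K


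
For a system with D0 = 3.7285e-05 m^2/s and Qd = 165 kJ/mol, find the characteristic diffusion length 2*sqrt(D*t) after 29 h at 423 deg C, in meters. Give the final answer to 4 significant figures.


Step 1: D = D0 * exp(-Qd/(R*T))
T = 696.15 K
D = 3.7285e-05 * exp(-165e3 / (8.314 * 696.15)) = 1.55075e-17 m^2/s
Step 2: L = 2*sqrt(D*t)
t = 29 h = 104400 s
L = 2*sqrt(1.55075e-17 * 104400) = 2.545e-06 m


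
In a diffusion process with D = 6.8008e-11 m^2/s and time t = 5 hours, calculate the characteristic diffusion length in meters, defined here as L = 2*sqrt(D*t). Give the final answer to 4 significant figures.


t = 5 hr = 18000 s
Diffusion length = 2*sqrt(D*t)
= 2*sqrt(6.8008e-11 * 18000)
= 2.213e-03 m


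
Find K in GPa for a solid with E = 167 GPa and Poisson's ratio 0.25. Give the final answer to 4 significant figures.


K = E / (3*(1-2*nu))
K = 167 / (3*(1-2*0.25))
K = 111.3 GPa


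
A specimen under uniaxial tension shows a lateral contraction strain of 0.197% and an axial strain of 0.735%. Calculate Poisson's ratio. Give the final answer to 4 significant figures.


nu = -epsilon_lat / epsilon_axial
Lateral strain is contraction (negative), so using magnitudes:
nu = 0.197 / 0.735
nu = 0.268


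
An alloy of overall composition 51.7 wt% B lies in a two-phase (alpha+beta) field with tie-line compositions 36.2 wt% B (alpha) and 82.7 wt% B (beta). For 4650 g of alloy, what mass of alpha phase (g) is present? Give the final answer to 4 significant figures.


f_alpha = (C_beta - C0) / (C_beta - C_alpha)
f_alpha = (82.7 - 51.7) / (82.7 - 36.2) = 0.666667
m_alpha = f_alpha * m_total = 0.666667 * 4650 = 3100 g


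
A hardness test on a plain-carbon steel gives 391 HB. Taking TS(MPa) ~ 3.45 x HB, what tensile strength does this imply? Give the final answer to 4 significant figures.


TS (MPa) = 3.45 * HB
TS = 3.45 * 391
TS = 1349 MPa


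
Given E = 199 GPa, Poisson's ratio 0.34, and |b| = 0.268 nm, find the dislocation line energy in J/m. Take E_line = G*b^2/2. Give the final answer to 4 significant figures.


Step 1: G = E / (2*(1+nu))
G = 199 / (2*(1+0.34)) = 74.2537 GPa = 7.42537e+10 Pa
Step 2: E_line = G*b^2/2
b = 0.268 nm = 2.68e-10 m
E_line = 0.5 * 7.42537e+10 * (2.68e-10)^2 = 2.667e-09 J/m


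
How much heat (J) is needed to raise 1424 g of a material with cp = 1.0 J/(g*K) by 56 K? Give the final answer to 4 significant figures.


Q = m * cp * dT
Q = 1424 * 1.0 * 56
Q = 79740 J


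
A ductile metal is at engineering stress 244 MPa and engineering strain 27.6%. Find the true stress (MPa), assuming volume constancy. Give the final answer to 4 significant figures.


sigma_true = sigma_eng * (1 + epsilon_eng)
sigma_true = 244 * (1 + 0.276)
sigma_true = 311.3 MPa


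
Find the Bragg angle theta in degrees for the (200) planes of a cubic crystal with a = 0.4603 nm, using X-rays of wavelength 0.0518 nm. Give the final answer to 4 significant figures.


d = a / sqrt(h^2+k^2+l^2)
d = 0.4603 / sqrt(4) = 0.23015 nm
lambda = 2*d*sin(theta)  =>  sin(theta) = lambda / (2*d)
sin(theta) = 0.0518 / (2 * 0.23015) = 0.112535
theta = 6.461 deg


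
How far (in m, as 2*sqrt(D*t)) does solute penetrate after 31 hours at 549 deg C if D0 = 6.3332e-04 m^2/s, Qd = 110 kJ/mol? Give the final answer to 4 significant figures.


Step 1: D = D0 * exp(-Qd/(R*T))
T = 822.15 K
D = 6.3332e-04 * exp(-110e3 / (8.314 * 822.15)) = 6.49545e-11 m^2/s
Step 2: L = 2*sqrt(D*t)
t = 31 h = 111600 s
L = 2*sqrt(6.49545e-11 * 111600) = 5.385e-03 m


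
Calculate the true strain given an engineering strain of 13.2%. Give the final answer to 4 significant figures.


epsilon_true = ln(1 + epsilon_eng)
epsilon_true = ln(1 + 0.132)
epsilon_true = 0.124


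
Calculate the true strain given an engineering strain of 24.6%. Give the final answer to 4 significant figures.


epsilon_true = ln(1 + epsilon_eng)
epsilon_true = ln(1 + 0.246)
epsilon_true = 0.2199


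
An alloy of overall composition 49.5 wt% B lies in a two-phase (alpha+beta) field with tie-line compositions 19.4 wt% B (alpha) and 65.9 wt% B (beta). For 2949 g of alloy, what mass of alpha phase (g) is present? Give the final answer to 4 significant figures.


f_alpha = (C_beta - C0) / (C_beta - C_alpha)
f_alpha = (65.9 - 49.5) / (65.9 - 19.4) = 0.352688
m_alpha = f_alpha * m_total = 0.352688 * 2949 = 1040 g


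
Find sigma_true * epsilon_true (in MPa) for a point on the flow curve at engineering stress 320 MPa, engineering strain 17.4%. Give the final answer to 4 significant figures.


sigma_true = sigma_eng * (1 + epsilon_eng)
sigma_true = 320 * (1 + 0.174) = 375.68 MPa
epsilon_true = ln(1 + epsilon_eng)
epsilon_true = ln(1 + 0.174) = 0.160417
sigma_true * epsilon_true = 375.68 * 0.160417 = 60.27 MPa


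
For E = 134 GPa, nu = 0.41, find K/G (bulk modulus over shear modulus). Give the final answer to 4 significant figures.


G = E / (2*(1+nu))
G = 134 / (2*(1+0.41)) = 47.5177 GPa
K = E / (3*(1-2*nu))
K = 134 / (3*(1-2*0.41)) = 248.148 GPa
K/G = 248.148 / 47.5177 = 5.222


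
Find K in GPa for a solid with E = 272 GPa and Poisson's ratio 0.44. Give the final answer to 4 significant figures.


K = E / (3*(1-2*nu))
K = 272 / (3*(1-2*0.44))
K = 755.6 GPa


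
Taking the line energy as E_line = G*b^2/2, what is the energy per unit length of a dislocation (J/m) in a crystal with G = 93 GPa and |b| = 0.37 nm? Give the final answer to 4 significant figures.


E = G*b^2/2
b = 0.37 nm = 3.7e-10 m
G = 93 GPa = 9.3e+10 Pa
E = 0.5 * 9.3e+10 * (3.7e-10)^2
E = 6.366e-09 J/m


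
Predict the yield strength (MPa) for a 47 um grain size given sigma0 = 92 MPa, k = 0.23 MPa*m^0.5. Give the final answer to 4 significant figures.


sigma_y = sigma0 + k / sqrt(d)
d = 47 um = 4.7e-05 m
sigma_y = 92 + 0.23 / sqrt(4.7e-05)
sigma_y = 125.5 MPa


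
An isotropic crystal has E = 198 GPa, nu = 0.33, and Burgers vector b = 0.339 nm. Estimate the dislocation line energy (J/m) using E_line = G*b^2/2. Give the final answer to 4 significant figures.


Step 1: G = E / (2*(1+nu))
G = 198 / (2*(1+0.33)) = 74.4361 GPa = 7.44361e+10 Pa
Step 2: E_line = G*b^2/2
b = 0.339 nm = 3.39e-10 m
E_line = 0.5 * 7.44361e+10 * (3.39e-10)^2 = 4.277e-09 J/m


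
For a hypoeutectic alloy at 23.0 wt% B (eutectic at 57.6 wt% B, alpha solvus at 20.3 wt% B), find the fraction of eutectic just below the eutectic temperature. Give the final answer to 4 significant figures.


f_primary = (C_e - C0) / (C_e - C_alpha_max)
f_primary = (57.6 - 23.0) / (57.6 - 20.3)
f_primary = 0.927614
f_eutectic = 1 - 0.927614 = 0.07239


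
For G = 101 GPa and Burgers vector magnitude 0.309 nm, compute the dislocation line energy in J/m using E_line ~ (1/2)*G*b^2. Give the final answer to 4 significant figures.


E = G*b^2/2
b = 0.309 nm = 3.09e-10 m
G = 101 GPa = 1.01e+11 Pa
E = 0.5 * 1.01e+11 * (3.09e-10)^2
E = 4.822e-09 J/m


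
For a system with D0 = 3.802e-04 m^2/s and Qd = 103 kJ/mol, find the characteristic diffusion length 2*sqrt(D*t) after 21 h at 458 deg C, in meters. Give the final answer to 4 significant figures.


Step 1: D = D0 * exp(-Qd/(R*T))
T = 731.15 K
D = 3.802e-04 * exp(-103e3 / (8.314 * 731.15)) = 1.66435e-11 m^2/s
Step 2: L = 2*sqrt(D*t)
t = 21 h = 75600 s
L = 2*sqrt(1.66435e-11 * 75600) = 2.243e-03 m


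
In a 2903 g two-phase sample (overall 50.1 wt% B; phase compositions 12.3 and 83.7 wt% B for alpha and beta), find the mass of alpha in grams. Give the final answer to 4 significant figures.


f_alpha = (C_beta - C0) / (C_beta - C_alpha)
f_alpha = (83.7 - 50.1) / (83.7 - 12.3) = 0.470588
m_alpha = f_alpha * m_total = 0.470588 * 2903 = 1366 g


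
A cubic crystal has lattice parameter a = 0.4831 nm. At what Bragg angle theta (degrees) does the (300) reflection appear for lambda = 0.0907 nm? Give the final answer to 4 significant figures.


d = a / sqrt(h^2+k^2+l^2)
d = 0.4831 / sqrt(9) = 0.161033 nm
lambda = 2*d*sin(theta)  =>  sin(theta) = lambda / (2*d)
sin(theta) = 0.0907 / (2 * 0.161033) = 0.281619
theta = 16.36 deg


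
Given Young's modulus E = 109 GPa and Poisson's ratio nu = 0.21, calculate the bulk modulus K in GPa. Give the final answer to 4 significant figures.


K = E / (3*(1-2*nu))
K = 109 / (3*(1-2*0.21))
K = 62.64 GPa


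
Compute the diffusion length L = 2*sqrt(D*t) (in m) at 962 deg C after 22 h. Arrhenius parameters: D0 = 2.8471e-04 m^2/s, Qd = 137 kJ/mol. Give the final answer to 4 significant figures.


Step 1: D = D0 * exp(-Qd/(R*T))
T = 1235.15 K
D = 2.8471e-04 * exp(-137e3 / (8.314 * 1235.15)) = 4.57559e-10 m^2/s
Step 2: L = 2*sqrt(D*t)
t = 22 h = 79200 s
L = 2*sqrt(4.57559e-10 * 79200) = 0.01204 m
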